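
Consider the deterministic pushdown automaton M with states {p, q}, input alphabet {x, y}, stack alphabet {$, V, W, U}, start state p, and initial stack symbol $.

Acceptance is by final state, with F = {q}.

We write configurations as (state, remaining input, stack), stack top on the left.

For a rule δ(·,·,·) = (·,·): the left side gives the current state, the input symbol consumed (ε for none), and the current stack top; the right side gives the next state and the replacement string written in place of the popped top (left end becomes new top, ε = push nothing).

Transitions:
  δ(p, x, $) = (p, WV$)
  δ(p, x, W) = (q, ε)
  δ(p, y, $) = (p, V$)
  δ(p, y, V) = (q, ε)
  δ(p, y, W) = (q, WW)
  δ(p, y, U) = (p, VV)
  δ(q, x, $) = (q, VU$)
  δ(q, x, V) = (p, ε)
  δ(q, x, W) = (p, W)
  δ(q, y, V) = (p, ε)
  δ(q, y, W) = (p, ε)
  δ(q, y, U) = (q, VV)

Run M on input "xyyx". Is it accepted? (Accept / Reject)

(p, xyyx, $)
  read x, top $: go to p, push WV$ → (p, yyx, WV$)
  read y, top W: go to q, push WW → (q, yx, WWV$)
  read y, top W: go to p, push ε → (p, x, WV$)
  read x, top W: go to q, push ε → (q, ε, V$)
All input consumed; state q ∈ F.

Accept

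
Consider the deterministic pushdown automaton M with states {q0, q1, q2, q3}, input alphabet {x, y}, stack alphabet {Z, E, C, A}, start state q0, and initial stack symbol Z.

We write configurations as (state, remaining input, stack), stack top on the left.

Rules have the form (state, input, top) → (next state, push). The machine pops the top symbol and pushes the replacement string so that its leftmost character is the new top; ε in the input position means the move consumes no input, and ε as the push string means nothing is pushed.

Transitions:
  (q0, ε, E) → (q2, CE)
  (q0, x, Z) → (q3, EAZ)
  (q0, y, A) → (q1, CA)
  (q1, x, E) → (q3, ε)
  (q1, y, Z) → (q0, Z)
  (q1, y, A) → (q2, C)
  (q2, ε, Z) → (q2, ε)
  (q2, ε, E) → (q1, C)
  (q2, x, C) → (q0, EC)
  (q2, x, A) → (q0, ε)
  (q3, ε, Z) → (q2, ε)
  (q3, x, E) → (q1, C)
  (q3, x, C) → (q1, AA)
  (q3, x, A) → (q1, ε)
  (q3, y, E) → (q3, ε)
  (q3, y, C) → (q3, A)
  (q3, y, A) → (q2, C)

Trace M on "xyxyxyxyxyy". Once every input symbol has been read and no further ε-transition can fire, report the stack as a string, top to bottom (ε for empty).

(q0, xyxyxyxyxyy, Z)
  read x, top Z: go to q3, push EAZ → (q3, yxyxyxyxyy, EAZ)
  read y, top E: go to q3, push ε → (q3, xyxyxyxyy, AZ)
  read x, top A: go to q1, push ε → (q1, yxyxyxyy, Z)
  read y, top Z: go to q0, push Z → (q0, xyxyxyy, Z)
  read x, top Z: go to q3, push EAZ → (q3, yxyxyy, EAZ)
  read y, top E: go to q3, push ε → (q3, xyxyy, AZ)
  read x, top A: go to q1, push ε → (q1, yxyy, Z)
  read y, top Z: go to q0, push Z → (q0, xyy, Z)
  read x, top Z: go to q3, push EAZ → (q3, yy, EAZ)
  read y, top E: go to q3, push ε → (q3, y, AZ)
  read y, top A: go to q2, push C → (q2, ε, CZ)
All input consumed in state q2 with stack CZ.

CZ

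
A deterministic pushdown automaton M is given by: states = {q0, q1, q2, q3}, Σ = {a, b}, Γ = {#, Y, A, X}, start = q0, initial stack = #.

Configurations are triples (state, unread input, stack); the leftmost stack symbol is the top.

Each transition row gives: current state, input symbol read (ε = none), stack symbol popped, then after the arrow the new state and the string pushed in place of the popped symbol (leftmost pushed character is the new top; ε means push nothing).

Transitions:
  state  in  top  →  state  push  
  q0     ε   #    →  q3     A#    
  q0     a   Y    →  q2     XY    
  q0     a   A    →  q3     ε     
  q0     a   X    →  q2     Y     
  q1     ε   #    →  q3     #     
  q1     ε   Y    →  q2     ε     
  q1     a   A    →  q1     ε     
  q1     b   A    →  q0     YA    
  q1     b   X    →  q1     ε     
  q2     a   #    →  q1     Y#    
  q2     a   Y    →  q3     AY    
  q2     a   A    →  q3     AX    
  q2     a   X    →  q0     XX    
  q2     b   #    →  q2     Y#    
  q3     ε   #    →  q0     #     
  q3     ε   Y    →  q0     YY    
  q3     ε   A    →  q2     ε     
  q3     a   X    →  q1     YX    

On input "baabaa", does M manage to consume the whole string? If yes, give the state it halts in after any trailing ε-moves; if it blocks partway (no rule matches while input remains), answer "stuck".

(q0, baabaa, #)
  ε-move, top #: go to q3, push A# → (q3, baabaa, A#)
  ε-move, top A: go to q2, push ε → (q2, baabaa, #)
  read b, top #: go to q2, push Y# → (q2, aabaa, Y#)
  read a, top Y: go to q3, push AY → (q3, abaa, AY#)
  ε-move, top A: go to q2, push ε → (q2, abaa, Y#)
  read a, top Y: go to q3, push AY → (q3, baa, AY#)
  ε-move, top A: go to q2, push ε → (q2, baa, Y#)
No transition for (q2, b, top Y); M blocks with input baa remaining.

stuck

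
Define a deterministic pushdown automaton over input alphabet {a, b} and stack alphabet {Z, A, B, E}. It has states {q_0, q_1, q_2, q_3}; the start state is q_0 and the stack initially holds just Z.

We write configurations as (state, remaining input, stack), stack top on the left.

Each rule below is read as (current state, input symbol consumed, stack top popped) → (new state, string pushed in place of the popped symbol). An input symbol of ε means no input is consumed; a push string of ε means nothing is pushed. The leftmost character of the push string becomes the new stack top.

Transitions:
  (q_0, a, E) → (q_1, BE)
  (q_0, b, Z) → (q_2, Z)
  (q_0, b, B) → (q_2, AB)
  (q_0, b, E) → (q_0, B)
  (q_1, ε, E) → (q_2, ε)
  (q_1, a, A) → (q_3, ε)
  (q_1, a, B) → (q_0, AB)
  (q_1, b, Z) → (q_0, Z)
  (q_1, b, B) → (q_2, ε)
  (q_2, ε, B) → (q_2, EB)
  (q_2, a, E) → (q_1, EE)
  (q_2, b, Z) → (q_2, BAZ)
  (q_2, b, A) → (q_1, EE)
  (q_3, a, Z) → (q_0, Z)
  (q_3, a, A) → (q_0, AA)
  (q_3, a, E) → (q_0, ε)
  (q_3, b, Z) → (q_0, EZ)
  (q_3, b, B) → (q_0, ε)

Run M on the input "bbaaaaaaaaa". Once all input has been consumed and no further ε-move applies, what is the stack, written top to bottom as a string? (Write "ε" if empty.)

(q_0, bbaaaaaaaaa, Z)
  read b, top Z: go to q_2, push Z → (q_2, baaaaaaaaa, Z)
  read b, top Z: go to q_2, push BAZ → (q_2, aaaaaaaaa, BAZ)
  ε-move, top B: go to q_2, push EB → (q_2, aaaaaaaaa, EBAZ)
  read a, top E: go to q_1, push EE → (q_1, aaaaaaaa, EEBAZ)
  ε-move, top E: go to q_2, push ε → (q_2, aaaaaaaa, EBAZ)
  read a, top E: go to q_1, push EE → (q_1, aaaaaaa, EEBAZ)
  ε-move, top E: go to q_2, push ε → (q_2, aaaaaaa, EBAZ)
  read a, top E: go to q_1, push EE → (q_1, aaaaaa, EEBAZ)
  ε-move, top E: go to q_2, push ε → (q_2, aaaaaa, EBAZ)
  read a, top E: go to q_1, push EE → (q_1, aaaaa, EEBAZ)
  ε-move, top E: go to q_2, push ε → (q_2, aaaaa, EBAZ)
  read a, top E: go to q_1, push EE → (q_1, aaaa, EEBAZ)
  ε-move, top E: go to q_2, push ε → (q_2, aaaa, EBAZ)
  read a, top E: go to q_1, push EE → (q_1, aaa, EEBAZ)
  ε-move, top E: go to q_2, push ε → (q_2, aaa, EBAZ)
  read a, top E: go to q_1, push EE → (q_1, aa, EEBAZ)
  ε-move, top E: go to q_2, push ε → (q_2, aa, EBAZ)
  read a, top E: go to q_1, push EE → (q_1, a, EEBAZ)
  ε-move, top E: go to q_2, push ε → (q_2, a, EBAZ)
  read a, top E: go to q_1, push EE → (q_1, ε, EEBAZ)
  ε-move, top E: go to q_2, push ε → (q_2, ε, EBAZ)
All input consumed in state q_2 with stack EBAZ.

EBAZ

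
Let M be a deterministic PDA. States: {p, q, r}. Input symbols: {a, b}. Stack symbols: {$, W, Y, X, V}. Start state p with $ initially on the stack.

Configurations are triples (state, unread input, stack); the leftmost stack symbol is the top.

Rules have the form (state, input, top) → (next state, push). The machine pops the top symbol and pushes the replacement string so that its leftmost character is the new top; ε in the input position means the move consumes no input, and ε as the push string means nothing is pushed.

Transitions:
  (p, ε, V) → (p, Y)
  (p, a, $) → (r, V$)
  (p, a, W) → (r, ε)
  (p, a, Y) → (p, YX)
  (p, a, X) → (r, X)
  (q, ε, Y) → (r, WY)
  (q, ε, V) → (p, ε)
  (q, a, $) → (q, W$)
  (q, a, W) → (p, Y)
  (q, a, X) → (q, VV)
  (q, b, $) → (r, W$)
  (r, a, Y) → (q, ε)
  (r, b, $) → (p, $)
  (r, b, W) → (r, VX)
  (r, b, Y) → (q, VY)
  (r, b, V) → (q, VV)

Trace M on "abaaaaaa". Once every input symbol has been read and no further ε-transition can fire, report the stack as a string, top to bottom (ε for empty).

(p, abaaaaaa, $) ⊢ (r, baaaaaa, V$) ⊢ (q, aaaaaa, VV$) ⊢ (p, aaaaaa, V$) ⊢ (p, aaaaaa, Y$) ⊢ (p, aaaaa, YX$) ⊢ (p, aaaa, YXX$) ⊢ (p, aaa, YXXX$) ⊢ (p, aa, YXXXX$) ⊢ (p, a, YXXXXX$) ⊢ (p, ε, YXXXXXX$)
All input consumed in state p with stack YXXXXXX$.

YXXXXXX$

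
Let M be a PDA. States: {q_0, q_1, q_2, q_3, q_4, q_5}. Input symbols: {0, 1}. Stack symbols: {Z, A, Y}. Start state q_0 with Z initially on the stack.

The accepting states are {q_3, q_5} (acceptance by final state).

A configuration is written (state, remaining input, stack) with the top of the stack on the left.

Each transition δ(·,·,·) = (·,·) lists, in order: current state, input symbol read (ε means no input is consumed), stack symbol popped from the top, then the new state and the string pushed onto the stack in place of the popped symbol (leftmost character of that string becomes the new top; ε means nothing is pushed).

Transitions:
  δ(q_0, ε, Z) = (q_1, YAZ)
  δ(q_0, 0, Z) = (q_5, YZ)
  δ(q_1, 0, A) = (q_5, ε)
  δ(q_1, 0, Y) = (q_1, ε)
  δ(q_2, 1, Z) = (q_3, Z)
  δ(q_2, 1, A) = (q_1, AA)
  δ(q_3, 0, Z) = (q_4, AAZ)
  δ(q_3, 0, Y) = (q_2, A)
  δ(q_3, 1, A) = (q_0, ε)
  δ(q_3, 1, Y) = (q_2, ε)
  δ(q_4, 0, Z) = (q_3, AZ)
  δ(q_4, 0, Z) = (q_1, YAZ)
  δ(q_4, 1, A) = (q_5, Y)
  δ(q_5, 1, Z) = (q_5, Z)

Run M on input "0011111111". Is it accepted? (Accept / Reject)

Accept

One accepting computation: (q_0, 0011111111, Z) ⊢ (q_1, 0011111111, YAZ) ⊢ (q_1, 011111111, AZ) ⊢ (q_5, 11111111, Z) ⊢ (q_5, 1111111, Z) ⊢ (q_5, 111111, Z) ⊢ (q_5, 11111, Z) ⊢ (q_5, 1111, Z) ⊢ (q_5, 111, Z) ⊢ (q_5, 11, Z) ⊢ (q_5, 1, Z) ⊢ (q_5, ε, Z)
All input consumed and state q_5 ∈ F.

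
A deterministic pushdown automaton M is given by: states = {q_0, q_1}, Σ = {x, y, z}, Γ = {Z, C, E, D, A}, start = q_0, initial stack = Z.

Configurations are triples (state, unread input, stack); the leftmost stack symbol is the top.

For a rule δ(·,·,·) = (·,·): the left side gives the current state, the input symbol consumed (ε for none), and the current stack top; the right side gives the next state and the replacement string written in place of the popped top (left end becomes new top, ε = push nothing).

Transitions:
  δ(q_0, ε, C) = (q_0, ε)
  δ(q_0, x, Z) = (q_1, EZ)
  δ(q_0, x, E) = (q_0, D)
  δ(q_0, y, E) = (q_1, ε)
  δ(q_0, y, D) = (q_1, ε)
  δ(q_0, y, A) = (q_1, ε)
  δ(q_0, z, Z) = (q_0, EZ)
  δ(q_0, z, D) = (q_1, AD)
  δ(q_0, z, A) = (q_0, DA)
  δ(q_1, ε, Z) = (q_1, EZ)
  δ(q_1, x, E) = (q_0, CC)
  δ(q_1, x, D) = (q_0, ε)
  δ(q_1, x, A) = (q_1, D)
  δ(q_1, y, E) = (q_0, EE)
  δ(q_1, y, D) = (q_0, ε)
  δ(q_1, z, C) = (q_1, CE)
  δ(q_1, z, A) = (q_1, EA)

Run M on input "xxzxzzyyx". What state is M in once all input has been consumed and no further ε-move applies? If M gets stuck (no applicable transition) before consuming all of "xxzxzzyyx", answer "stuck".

(q_0, xxzxzzyyx, Z)
  read x, top Z: go to q_1, push EZ → (q_1, xzxzzyyx, EZ)
  read x, top E: go to q_0, push CC → (q_0, zxzzyyx, CCZ)
  ε-move, top C: go to q_0, push ε → (q_0, zxzzyyx, CZ)
  ε-move, top C: go to q_0, push ε → (q_0, zxzzyyx, Z)
  read z, top Z: go to q_0, push EZ → (q_0, xzzyyx, EZ)
  read x, top E: go to q_0, push D → (q_0, zzyyx, DZ)
  read z, top D: go to q_1, push AD → (q_1, zyyx, ADZ)
  read z, top A: go to q_1, push EA → (q_1, yyx, EADZ)
  read y, top E: go to q_0, push EE → (q_0, yx, EEADZ)
  read y, top E: go to q_1, push ε → (q_1, x, EADZ)
  read x, top E: go to q_0, push CC → (q_0, ε, CCADZ)
  ε-move, top C: go to q_0, push ε → (q_0, ε, CADZ)
  ε-move, top C: go to q_0, push ε → (q_0, ε, ADZ)
All input consumed; M is in state q_0.

q_0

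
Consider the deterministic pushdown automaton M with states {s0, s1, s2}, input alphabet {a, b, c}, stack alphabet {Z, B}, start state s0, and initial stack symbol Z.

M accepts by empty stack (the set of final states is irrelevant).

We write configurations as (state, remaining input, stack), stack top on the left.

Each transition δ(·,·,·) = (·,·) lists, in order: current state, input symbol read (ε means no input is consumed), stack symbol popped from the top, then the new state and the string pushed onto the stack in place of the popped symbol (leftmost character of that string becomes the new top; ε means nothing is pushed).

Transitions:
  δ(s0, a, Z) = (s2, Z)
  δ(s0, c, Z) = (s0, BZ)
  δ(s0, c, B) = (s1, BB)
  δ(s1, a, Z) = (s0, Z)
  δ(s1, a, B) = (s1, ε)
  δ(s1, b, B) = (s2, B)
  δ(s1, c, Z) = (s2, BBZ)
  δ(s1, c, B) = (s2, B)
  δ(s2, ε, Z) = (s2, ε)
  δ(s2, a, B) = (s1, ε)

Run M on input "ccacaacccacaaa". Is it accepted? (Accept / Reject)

Accept

(s0, ccacaacccacaaa, Z)
  read c, top Z: go to s0, push BZ → (s0, cacaacccacaaa, BZ)
  read c, top B: go to s1, push BB → (s1, acaacccacaaa, BBZ)
  read a, top B: go to s1, push ε → (s1, caacccacaaa, BZ)
  read c, top B: go to s2, push B → (s2, aacccacaaa, BZ)
  read a, top B: go to s1, push ε → (s1, acccacaaa, Z)
  read a, top Z: go to s0, push Z → (s0, cccacaaa, Z)
  read c, top Z: go to s0, push BZ → (s0, ccacaaa, BZ)
  read c, top B: go to s1, push BB → (s1, cacaaa, BBZ)
  read c, top B: go to s2, push B → (s2, acaaa, BBZ)
  read a, top B: go to s1, push ε → (s1, caaa, BZ)
  read c, top B: go to s2, push B → (s2, aaa, BZ)
  read a, top B: go to s1, push ε → (s1, aa, Z)
  read a, top Z: go to s0, push Z → (s0, a, Z)
  read a, top Z: go to s2, push Z → (s2, ε, Z)
  ε-move, top Z: go to s2, push ε → (s2, ε, ε)
All input consumed and the stack is empty.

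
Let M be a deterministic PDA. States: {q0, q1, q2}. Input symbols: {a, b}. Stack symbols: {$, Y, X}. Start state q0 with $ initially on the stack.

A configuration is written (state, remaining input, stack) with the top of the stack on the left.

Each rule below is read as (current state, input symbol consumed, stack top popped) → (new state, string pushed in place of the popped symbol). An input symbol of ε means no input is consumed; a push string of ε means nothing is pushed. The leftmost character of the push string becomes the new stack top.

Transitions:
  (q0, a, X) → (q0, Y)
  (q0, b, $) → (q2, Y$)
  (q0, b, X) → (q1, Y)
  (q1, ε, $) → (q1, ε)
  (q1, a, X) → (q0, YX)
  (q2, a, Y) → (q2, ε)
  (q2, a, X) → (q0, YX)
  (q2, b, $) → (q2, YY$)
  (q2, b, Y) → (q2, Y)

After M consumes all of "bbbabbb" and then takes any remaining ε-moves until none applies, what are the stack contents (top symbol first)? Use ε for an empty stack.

(q0, bbbabbb, $)
  read b, top $: go to q2, push Y$ → (q2, bbabbb, Y$)
  read b, top Y: go to q2, push Y → (q2, babbb, Y$)
  read b, top Y: go to q2, push Y → (q2, abbb, Y$)
  read a, top Y: go to q2, push ε → (q2, bbb, $)
  read b, top $: go to q2, push YY$ → (q2, bb, YY$)
  read b, top Y: go to q2, push Y → (q2, b, YY$)
  read b, top Y: go to q2, push Y → (q2, ε, YY$)
All input consumed in state q2 with stack YY$.

YY$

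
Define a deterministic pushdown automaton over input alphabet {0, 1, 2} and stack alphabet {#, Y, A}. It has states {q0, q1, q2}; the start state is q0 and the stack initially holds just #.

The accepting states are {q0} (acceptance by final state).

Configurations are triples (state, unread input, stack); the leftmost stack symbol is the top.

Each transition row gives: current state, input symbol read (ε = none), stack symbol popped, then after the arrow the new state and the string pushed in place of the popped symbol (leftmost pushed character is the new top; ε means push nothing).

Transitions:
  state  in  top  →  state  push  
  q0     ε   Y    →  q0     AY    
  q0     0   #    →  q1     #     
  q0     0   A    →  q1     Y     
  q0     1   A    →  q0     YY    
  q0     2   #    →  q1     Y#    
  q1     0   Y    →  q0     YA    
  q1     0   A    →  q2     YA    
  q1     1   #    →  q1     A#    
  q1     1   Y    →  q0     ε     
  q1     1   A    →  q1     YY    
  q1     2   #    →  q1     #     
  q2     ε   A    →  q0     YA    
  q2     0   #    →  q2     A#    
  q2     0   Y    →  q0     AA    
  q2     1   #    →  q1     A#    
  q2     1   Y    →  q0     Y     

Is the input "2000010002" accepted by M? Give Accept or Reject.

Reject

(q0, 2000010002, #)
  read 2, top #: go to q1, push Y# → (q1, 000010002, Y#)
  read 0, top Y: go to q0, push YA → (q0, 00010002, YA#)
  ε-move, top Y: go to q0, push AY → (q0, 00010002, AYA#)
  read 0, top A: go to q1, push Y → (q1, 0010002, YYA#)
  read 0, top Y: go to q0, push YA → (q0, 010002, YAYA#)
  ε-move, top Y: go to q0, push AY → (q0, 010002, AYAYA#)
  read 0, top A: go to q1, push Y → (q1, 10002, YYAYA#)
  read 1, top Y: go to q0, push ε → (q0, 0002, YAYA#)
  ε-move, top Y: go to q0, push AY → (q0, 0002, AYAYA#)
  read 0, top A: go to q1, push Y → (q1, 002, YYAYA#)
  read 0, top Y: go to q0, push YA → (q0, 02, YAYAYA#)
  ε-move, top Y: go to q0, push AY → (q0, 02, AYAYAYA#)
  read 0, top A: go to q1, push Y → (q1, 2, YYAYAYA#)
No transition applies at (q1, 2, YYAYAYA#); input not fully consumed.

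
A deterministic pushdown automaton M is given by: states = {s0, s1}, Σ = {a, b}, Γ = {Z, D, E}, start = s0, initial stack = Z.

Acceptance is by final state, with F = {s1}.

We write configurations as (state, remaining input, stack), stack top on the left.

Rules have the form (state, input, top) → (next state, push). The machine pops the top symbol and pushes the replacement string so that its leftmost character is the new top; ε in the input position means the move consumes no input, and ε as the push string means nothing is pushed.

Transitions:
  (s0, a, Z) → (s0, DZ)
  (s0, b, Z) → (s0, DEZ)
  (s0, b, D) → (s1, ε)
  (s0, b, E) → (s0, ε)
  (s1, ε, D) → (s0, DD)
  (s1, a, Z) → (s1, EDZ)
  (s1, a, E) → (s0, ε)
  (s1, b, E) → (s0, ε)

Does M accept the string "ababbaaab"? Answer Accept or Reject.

(s0, ababbaaab, Z)
  read a, top Z: go to s0, push DZ → (s0, babbaaab, DZ)
  read b, top D: go to s1, push ε → (s1, abbaaab, Z)
  read a, top Z: go to s1, push EDZ → (s1, bbaaab, EDZ)
  read b, top E: go to s0, push ε → (s0, baaab, DZ)
  read b, top D: go to s1, push ε → (s1, aaab, Z)
  read a, top Z: go to s1, push EDZ → (s1, aab, EDZ)
  read a, top E: go to s0, push ε → (s0, ab, DZ)
No transition applies at (s0, ab, DZ); input not fully consumed.

Reject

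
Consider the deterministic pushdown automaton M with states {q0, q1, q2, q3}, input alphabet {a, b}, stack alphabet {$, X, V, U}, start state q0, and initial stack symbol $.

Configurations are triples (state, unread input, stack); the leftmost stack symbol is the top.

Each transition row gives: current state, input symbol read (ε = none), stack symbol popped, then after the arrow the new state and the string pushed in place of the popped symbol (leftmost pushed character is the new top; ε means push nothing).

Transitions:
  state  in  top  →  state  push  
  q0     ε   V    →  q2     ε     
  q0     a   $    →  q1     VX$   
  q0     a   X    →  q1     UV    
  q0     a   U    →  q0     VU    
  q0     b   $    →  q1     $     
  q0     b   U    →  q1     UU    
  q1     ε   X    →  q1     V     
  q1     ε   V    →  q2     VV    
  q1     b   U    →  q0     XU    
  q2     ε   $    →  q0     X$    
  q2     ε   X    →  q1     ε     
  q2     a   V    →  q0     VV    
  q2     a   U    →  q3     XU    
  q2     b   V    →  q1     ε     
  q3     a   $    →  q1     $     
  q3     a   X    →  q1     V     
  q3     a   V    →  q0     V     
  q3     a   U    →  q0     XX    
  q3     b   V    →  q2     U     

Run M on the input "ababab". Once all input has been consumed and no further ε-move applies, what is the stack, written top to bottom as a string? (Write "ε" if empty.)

(q0, ababab, $)
  read a, top $: go to q1, push VX$ → (q1, babab, VX$)
  ε-move, top V: go to q2, push VV → (q2, babab, VVX$)
  read b, top V: go to q1, push ε → (q1, abab, VX$)
  ε-move, top V: go to q2, push VV → (q2, abab, VVX$)
  read a, top V: go to q0, push VV → (q0, bab, VVVX$)
  ε-move, top V: go to q2, push ε → (q2, bab, VVX$)
  read b, top V: go to q1, push ε → (q1, ab, VX$)
  ε-move, top V: go to q2, push VV → (q2, ab, VVX$)
  read a, top V: go to q0, push VV → (q0, b, VVVX$)
  ε-move, top V: go to q2, push ε → (q2, b, VVX$)
  read b, top V: go to q1, push ε → (q1, ε, VX$)
  ε-move, top V: go to q2, push VV → (q2, ε, VVX$)
All input consumed in state q2 with stack VVX$.

VVX$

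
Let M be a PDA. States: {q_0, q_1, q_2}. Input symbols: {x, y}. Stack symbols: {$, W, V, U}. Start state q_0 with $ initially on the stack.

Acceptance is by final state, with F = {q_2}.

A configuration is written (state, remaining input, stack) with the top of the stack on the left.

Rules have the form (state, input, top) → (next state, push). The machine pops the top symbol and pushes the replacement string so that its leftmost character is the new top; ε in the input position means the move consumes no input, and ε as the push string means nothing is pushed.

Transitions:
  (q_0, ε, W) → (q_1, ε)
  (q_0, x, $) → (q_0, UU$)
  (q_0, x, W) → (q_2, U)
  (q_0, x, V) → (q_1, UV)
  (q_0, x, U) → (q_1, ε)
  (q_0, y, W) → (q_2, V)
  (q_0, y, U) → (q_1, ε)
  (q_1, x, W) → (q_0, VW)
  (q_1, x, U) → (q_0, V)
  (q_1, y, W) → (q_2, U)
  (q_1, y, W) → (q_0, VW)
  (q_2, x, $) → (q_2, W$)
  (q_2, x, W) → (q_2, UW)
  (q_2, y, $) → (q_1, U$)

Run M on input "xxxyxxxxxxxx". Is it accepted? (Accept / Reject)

Reject

No computation consumes all input and reaches a final state.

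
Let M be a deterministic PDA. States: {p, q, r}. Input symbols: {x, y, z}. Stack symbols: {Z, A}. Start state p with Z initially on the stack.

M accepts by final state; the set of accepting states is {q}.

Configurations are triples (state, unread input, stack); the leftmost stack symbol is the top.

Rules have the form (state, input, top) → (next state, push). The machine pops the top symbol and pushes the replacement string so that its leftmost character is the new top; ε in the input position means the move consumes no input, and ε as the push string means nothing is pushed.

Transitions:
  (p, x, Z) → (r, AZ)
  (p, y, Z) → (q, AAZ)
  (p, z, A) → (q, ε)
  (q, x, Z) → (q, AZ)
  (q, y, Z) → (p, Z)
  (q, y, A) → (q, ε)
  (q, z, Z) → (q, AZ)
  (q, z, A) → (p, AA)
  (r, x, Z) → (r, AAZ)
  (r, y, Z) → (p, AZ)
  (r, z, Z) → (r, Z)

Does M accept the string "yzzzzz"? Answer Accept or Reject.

Reject

(p, yzzzzz, Z) ⊢ (q, zzzzz, AAZ) ⊢ (p, zzzz, AAAZ) ⊢ (q, zzz, AAZ) ⊢ (p, zz, AAAZ) ⊢ (q, z, AAZ) ⊢ (p, ε, AAAZ)
All input consumed; state p ∉ F and no further ε-move applies.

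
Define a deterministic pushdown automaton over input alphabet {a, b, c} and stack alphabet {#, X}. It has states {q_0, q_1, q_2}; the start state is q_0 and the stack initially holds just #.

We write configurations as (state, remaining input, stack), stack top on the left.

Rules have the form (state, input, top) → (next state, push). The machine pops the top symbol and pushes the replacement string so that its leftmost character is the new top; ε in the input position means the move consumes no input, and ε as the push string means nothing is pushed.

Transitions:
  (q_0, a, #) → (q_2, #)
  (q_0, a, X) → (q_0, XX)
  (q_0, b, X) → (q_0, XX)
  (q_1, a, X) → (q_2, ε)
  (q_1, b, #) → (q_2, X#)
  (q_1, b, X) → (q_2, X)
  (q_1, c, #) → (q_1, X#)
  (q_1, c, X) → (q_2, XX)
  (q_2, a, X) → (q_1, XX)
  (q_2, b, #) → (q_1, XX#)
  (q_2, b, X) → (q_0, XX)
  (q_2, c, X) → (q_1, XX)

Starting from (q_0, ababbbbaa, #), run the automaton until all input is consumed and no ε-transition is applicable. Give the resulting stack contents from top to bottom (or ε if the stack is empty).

(q_0, ababbbbaa, #)
  read a, top #: go to q_2, push # → (q_2, babbbbaa, #)
  read b, top #: go to q_1, push XX# → (q_1, abbbbaa, XX#)
  read a, top X: go to q_2, push ε → (q_2, bbbbaa, X#)
  read b, top X: go to q_0, push XX → (q_0, bbbaa, XX#)
  read b, top X: go to q_0, push XX → (q_0, bbaa, XXX#)
  read b, top X: go to q_0, push XX → (q_0, baa, XXXX#)
  read b, top X: go to q_0, push XX → (q_0, aa, XXXXX#)
  read a, top X: go to q_0, push XX → (q_0, a, XXXXXX#)
  read a, top X: go to q_0, push XX → (q_0, ε, XXXXXXX#)
All input consumed in state q_0 with stack XXXXXXX#.

XXXXXXX#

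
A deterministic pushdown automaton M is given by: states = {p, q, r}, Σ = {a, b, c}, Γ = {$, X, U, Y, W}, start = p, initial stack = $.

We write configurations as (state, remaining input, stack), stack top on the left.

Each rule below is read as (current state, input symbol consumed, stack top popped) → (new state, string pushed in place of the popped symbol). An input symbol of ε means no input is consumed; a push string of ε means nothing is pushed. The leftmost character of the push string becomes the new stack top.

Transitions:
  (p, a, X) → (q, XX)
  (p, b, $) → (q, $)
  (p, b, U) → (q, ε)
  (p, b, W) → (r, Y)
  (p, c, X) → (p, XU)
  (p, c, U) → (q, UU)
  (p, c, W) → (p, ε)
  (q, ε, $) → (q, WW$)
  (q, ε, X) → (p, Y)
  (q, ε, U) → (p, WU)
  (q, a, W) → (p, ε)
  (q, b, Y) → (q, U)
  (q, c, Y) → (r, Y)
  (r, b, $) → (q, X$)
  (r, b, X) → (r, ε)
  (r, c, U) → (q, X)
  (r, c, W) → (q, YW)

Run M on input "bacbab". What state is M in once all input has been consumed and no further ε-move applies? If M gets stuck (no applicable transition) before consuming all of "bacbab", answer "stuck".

(p, bacbab, $)
  read b, top $: go to q, push $ → (q, acbab, $)
  ε-move, top $: go to q, push WW$ → (q, acbab, WW$)
  read a, top W: go to p, push ε → (p, cbab, W$)
  read c, top W: go to p, push ε → (p, bab, $)
  read b, top $: go to q, push $ → (q, ab, $)
  ε-move, top $: go to q, push WW$ → (q, ab, WW$)
  read a, top W: go to p, push ε → (p, b, W$)
  read b, top W: go to r, push Y → (r, ε, Y$)
All input consumed; M is in state r.

r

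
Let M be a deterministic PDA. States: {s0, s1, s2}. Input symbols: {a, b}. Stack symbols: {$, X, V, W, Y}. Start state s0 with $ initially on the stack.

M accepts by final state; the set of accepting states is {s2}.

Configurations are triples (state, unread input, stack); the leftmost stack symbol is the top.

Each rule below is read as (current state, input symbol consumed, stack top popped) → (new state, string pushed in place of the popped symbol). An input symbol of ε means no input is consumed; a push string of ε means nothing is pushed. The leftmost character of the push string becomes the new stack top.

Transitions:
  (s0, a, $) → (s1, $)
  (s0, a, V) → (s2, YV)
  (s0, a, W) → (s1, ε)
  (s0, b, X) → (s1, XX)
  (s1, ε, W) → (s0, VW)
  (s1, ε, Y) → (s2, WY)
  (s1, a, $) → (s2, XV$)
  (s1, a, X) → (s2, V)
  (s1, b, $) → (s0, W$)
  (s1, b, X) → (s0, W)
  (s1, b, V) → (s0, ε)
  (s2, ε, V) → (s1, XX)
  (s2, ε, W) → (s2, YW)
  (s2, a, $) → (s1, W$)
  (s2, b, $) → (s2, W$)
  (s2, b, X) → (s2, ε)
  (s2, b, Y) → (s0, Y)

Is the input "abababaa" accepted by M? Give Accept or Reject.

Accept

(s0, abababaa, $) ⊢ (s1, bababaa, $) ⊢ (s0, ababaa, W$) ⊢ (s1, babaa, $) ⊢ (s0, abaa, W$) ⊢ (s1, baa, $) ⊢ (s0, aa, W$) ⊢ (s1, a, $) ⊢ (s2, ε, XV$)
All input consumed; state s2 ∈ F.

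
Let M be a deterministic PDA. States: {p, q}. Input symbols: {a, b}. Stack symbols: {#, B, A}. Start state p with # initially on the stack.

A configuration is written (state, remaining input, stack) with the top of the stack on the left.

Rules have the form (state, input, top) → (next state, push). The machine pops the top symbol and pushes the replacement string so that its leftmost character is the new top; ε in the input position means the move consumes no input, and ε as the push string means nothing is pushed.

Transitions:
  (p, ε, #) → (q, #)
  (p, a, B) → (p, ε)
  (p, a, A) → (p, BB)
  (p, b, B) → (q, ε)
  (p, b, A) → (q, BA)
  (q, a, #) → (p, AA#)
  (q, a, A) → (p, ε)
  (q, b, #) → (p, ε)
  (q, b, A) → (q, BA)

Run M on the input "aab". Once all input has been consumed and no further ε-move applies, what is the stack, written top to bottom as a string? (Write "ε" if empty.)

(p, aab, #)
  ε-move, top #: go to q, push # → (q, aab, #)
  read a, top #: go to p, push AA# → (p, ab, AA#)
  read a, top A: go to p, push BB → (p, b, BBA#)
  read b, top B: go to q, push ε → (q, ε, BA#)
All input consumed in state q with stack BA#.

BA#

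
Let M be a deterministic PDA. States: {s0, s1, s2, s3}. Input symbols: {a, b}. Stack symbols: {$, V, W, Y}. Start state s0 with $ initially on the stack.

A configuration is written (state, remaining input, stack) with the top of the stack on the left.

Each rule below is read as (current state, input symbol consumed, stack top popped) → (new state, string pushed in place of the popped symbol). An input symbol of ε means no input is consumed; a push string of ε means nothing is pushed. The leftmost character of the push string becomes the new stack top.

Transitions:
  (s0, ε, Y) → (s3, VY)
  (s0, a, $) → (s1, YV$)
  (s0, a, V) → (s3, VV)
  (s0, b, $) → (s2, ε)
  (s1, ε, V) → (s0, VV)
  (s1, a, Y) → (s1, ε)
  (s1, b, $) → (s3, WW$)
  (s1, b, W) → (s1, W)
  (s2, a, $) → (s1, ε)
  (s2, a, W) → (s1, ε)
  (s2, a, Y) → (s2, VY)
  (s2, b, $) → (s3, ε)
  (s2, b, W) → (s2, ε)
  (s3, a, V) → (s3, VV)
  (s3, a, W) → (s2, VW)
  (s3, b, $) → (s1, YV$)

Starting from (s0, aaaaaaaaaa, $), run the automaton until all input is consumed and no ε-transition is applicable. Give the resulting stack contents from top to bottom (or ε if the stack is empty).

VVVVVVVVVV$

(s0, aaaaaaaaaa, $)
  read a, top $: go to s1, push YV$ → (s1, aaaaaaaaa, YV$)
  read a, top Y: go to s1, push ε → (s1, aaaaaaaa, V$)
  ε-move, top V: go to s0, push VV → (s0, aaaaaaaa, VV$)
  read a, top V: go to s3, push VV → (s3, aaaaaaa, VVV$)
  read a, top V: go to s3, push VV → (s3, aaaaaa, VVVV$)
  read a, top V: go to s3, push VV → (s3, aaaaa, VVVVV$)
  read a, top V: go to s3, push VV → (s3, aaaa, VVVVVV$)
  read a, top V: go to s3, push VV → (s3, aaa, VVVVVVV$)
  read a, top V: go to s3, push VV → (s3, aa, VVVVVVVV$)
  read a, top V: go to s3, push VV → (s3, a, VVVVVVVVV$)
  read a, top V: go to s3, push VV → (s3, ε, VVVVVVVVVV$)
All input consumed in state s3 with stack VVVVVVVVVV$.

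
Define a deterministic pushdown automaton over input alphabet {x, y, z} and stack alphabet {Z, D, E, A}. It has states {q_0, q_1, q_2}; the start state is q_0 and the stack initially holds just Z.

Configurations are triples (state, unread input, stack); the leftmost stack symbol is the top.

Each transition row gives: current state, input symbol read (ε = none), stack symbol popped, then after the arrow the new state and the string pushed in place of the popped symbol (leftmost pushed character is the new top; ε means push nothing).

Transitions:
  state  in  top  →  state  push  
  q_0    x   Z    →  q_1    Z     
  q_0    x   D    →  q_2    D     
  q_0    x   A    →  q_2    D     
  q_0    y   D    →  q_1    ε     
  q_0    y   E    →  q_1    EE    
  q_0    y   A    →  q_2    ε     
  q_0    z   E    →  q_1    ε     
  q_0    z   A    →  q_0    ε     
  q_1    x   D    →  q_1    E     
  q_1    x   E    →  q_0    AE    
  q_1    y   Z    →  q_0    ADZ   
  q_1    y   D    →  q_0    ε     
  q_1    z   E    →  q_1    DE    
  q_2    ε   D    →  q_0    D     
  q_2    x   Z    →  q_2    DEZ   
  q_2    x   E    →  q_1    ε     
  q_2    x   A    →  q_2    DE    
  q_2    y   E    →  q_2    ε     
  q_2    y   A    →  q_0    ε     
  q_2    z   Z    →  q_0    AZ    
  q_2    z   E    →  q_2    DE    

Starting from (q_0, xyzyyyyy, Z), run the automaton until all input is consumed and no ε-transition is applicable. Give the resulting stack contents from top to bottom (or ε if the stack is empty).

ADZ

(q_0, xyzyyyyy, Z)
  read x, top Z: go to q_1, push Z → (q_1, yzyyyyy, Z)
  read y, top Z: go to q_0, push ADZ → (q_0, zyyyyy, ADZ)
  read z, top A: go to q_0, push ε → (q_0, yyyyy, DZ)
  read y, top D: go to q_1, push ε → (q_1, yyyy, Z)
  read y, top Z: go to q_0, push ADZ → (q_0, yyy, ADZ)
  read y, top A: go to q_2, push ε → (q_2, yy, DZ)
  ε-move, top D: go to q_0, push D → (q_0, yy, DZ)
  read y, top D: go to q_1, push ε → (q_1, y, Z)
  read y, top Z: go to q_0, push ADZ → (q_0, ε, ADZ)
All input consumed in state q_0 with stack ADZ.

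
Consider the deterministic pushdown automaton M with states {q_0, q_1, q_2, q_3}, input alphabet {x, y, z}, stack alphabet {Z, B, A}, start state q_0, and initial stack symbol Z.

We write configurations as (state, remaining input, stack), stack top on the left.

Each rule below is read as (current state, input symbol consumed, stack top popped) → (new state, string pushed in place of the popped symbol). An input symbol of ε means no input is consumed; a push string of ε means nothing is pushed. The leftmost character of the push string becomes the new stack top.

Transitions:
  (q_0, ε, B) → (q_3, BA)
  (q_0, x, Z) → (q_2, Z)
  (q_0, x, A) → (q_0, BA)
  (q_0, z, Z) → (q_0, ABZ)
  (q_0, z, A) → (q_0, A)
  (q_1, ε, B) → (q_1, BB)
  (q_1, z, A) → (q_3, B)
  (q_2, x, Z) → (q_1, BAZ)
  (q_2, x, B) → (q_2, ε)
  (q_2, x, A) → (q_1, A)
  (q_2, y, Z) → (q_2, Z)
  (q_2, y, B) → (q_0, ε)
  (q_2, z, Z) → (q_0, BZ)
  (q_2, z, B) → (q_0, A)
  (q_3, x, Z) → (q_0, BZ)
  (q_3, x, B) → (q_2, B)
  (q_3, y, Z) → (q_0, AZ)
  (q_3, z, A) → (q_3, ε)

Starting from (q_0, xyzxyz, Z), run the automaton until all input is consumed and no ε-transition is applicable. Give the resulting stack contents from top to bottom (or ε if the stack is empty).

(q_0, xyzxyz, Z) ⊢ (q_2, yzxyz, Z) ⊢ (q_2, zxyz, Z) ⊢ (q_0, xyz, BZ) ⊢ (q_3, xyz, BAZ) ⊢ (q_2, yz, BAZ) ⊢ (q_0, z, AZ) ⊢ (q_0, ε, AZ)
All input consumed in state q_0 with stack AZ.

AZ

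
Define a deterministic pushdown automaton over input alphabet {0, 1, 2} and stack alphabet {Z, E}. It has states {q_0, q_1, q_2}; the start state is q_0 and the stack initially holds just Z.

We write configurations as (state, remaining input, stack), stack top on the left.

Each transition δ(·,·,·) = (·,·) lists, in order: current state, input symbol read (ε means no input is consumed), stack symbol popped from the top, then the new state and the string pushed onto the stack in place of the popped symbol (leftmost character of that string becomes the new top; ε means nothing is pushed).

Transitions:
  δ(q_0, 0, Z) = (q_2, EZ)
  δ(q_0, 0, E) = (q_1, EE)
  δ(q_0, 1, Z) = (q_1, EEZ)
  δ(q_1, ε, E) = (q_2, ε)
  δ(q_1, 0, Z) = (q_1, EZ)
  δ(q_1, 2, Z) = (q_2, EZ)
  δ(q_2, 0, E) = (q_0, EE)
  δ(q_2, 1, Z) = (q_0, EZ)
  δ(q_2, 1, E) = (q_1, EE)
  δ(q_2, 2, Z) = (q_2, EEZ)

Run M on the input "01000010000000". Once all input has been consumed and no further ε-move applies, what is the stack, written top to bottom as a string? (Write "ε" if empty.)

(q_0, 01000010000000, Z)
  read 0, top Z: go to q_2, push EZ → (q_2, 1000010000000, EZ)
  read 1, top E: go to q_1, push EE → (q_1, 000010000000, EEZ)
  ε-move, top E: go to q_2, push ε → (q_2, 000010000000, EZ)
  read 0, top E: go to q_0, push EE → (q_0, 00010000000, EEZ)
  read 0, top E: go to q_1, push EE → (q_1, 0010000000, EEEZ)
  ε-move, top E: go to q_2, push ε → (q_2, 0010000000, EEZ)
  read 0, top E: go to q_0, push EE → (q_0, 010000000, EEEZ)
  read 0, top E: go to q_1, push EE → (q_1, 10000000, EEEEZ)
  ε-move, top E: go to q_2, push ε → (q_2, 10000000, EEEZ)
  read 1, top E: go to q_1, push EE → (q_1, 0000000, EEEEZ)
  ε-move, top E: go to q_2, push ε → (q_2, 0000000, EEEZ)
  read 0, top E: go to q_0, push EE → (q_0, 000000, EEEEZ)
  read 0, top E: go to q_1, push EE → (q_1, 00000, EEEEEZ)
  ε-move, top E: go to q_2, push ε → (q_2, 00000, EEEEZ)
  read 0, top E: go to q_0, push EE → (q_0, 0000, EEEEEZ)
  read 0, top E: go to q_1, push EE → (q_1, 000, EEEEEEZ)
  ε-move, top E: go to q_2, push ε → (q_2, 000, EEEEEZ)
  read 0, top E: go to q_0, push EE → (q_0, 00, EEEEEEZ)
  read 0, top E: go to q_1, push EE → (q_1, 0, EEEEEEEZ)
  ε-move, top E: go to q_2, push ε → (q_2, 0, EEEEEEZ)
  read 0, top E: go to q_0, push EE → (q_0, ε, EEEEEEEZ)
All input consumed in state q_0 with stack EEEEEEEZ.

EEEEEEEZ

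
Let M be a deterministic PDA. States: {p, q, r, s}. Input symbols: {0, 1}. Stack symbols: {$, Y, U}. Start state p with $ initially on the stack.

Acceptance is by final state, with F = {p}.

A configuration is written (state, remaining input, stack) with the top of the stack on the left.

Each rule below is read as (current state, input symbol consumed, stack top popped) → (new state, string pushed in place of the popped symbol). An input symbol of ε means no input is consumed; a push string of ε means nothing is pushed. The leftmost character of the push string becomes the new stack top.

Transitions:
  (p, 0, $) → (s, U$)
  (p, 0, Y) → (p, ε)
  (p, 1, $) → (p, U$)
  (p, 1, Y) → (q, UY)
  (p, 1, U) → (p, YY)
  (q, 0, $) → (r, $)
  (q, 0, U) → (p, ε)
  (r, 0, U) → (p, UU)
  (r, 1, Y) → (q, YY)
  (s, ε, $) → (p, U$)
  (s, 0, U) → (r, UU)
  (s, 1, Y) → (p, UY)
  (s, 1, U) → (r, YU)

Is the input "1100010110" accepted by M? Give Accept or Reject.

(p, 1100010110, $)
  read 1, top $: go to p, push U$ → (p, 100010110, U$)
  read 1, top U: go to p, push YY → (p, 00010110, YY$)
  read 0, top Y: go to p, push ε → (p, 0010110, Y$)
  read 0, top Y: go to p, push ε → (p, 010110, $)
  read 0, top $: go to s, push U$ → (s, 10110, U$)
  read 1, top U: go to r, push YU → (r, 0110, YU$)
No transition applies at (r, 0110, YU$); input not fully consumed.

Reject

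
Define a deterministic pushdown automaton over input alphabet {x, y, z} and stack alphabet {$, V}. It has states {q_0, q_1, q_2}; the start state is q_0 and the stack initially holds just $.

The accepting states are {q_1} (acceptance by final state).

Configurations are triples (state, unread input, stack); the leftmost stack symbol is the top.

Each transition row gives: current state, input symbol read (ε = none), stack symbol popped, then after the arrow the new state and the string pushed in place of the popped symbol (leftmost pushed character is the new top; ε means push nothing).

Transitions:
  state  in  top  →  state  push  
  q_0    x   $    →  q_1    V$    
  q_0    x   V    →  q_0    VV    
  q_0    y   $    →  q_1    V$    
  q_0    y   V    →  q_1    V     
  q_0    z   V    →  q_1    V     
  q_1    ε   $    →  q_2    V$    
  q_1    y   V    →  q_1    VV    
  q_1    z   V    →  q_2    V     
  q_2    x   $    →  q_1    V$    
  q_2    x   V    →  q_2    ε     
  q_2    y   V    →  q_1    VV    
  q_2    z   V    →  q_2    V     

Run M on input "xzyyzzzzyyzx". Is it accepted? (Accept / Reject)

(q_0, xzyyzzzzyyzx, $)
  read x, top $: go to q_1, push V$ → (q_1, zyyzzzzyyzx, V$)
  read z, top V: go to q_2, push V → (q_2, yyzzzzyyzx, V$)
  read y, top V: go to q_1, push VV → (q_1, yzzzzyyzx, VV$)
  read y, top V: go to q_1, push VV → (q_1, zzzzyyzx, VVV$)
  read z, top V: go to q_2, push V → (q_2, zzzyyzx, VVV$)
  read z, top V: go to q_2, push V → (q_2, zzyyzx, VVV$)
  read z, top V: go to q_2, push V → (q_2, zyyzx, VVV$)
  read z, top V: go to q_2, push V → (q_2, yyzx, VVV$)
  read y, top V: go to q_1, push VV → (q_1, yzx, VVVV$)
  read y, top V: go to q_1, push VV → (q_1, zx, VVVVV$)
  read z, top V: go to q_2, push V → (q_2, x, VVVVV$)
  read x, top V: go to q_2, push ε → (q_2, ε, VVVV$)
All input consumed; state q_2 ∉ F and no further ε-move applies.

Reject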